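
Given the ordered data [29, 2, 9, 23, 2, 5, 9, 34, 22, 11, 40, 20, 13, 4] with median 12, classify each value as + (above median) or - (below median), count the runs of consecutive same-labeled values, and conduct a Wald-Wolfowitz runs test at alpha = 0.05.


Step 1: Compute median = 12; label A = above, B = below.
Labels in order: ABBABBBAABAAAB  (n_A = 7, n_B = 7)
Step 2: Count runs R = 8.
Step 3: Under H0 (random ordering), E[R] = 2*n_A*n_B/(n_A+n_B) + 1 = 2*7*7/14 + 1 = 8.0000.
        Var[R] = 2*n_A*n_B*(2*n_A*n_B - n_A - n_B) / ((n_A+n_B)^2 * (n_A+n_B-1)) = 8232/2548 = 3.2308.
        SD[R] = 1.7974.
Step 4: R = E[R], so z = 0 with no continuity correction.
Step 5: Two-sided p-value via normal approximation = 2*(1 - Phi(|z|)) = 1.000000.
Step 6: alpha = 0.05. fail to reject H0.

R = 8, z = 0.0000, p = 1.000000, fail to reject H0.


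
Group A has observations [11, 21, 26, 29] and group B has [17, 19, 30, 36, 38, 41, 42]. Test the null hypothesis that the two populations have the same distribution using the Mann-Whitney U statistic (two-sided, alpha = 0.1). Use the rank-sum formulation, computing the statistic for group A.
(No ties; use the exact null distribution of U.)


Step 1: Combine and sort all 11 observations; assign midranks.
sorted (value, group): (11,X), (17,Y), (19,Y), (21,X), (26,X), (29,X), (30,Y), (36,Y), (38,Y), (41,Y), (42,Y)
ranks: 11->1, 17->2, 19->3, 21->4, 26->5, 29->6, 30->7, 36->8, 38->9, 41->10, 42->11
Step 2: Rank sum for X: R1 = 1 + 4 + 5 + 6 = 16.
Step 3: U_X = R1 - n1(n1+1)/2 = 16 - 4*5/2 = 16 - 10 = 6.
       U_Y = n1*n2 - U_X = 28 - 6 = 22.
Step 4: No ties, so the exact null distribution of U (based on enumerating the C(11,4) = 330 equally likely rank assignments) gives the two-sided p-value.
Step 5: p-value = 0.163636; compare to alpha = 0.1. fail to reject H0.

U_X = 6, p = 0.163636, fail to reject H0 at alpha = 0.1.


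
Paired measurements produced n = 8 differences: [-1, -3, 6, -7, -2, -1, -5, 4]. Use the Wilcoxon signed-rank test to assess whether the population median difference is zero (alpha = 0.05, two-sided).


Step 1: Drop any zero differences (none here) and take |d_i|.
|d| = [1, 3, 6, 7, 2, 1, 5, 4]
Step 2: Midrank |d_i| (ties get averaged ranks).
ranks: |1|->1.5, |3|->4, |6|->7, |7|->8, |2|->3, |1|->1.5, |5|->6, |4|->5
Step 3: Attach original signs; sum ranks with positive sign and with negative sign.
W+ = 7 + 5 = 12
W- = 1.5 + 4 + 8 + 3 + 1.5 + 6 = 24
(Check: W+ + W- = 36 should equal n(n+1)/2 = 36.)
Step 4: Test statistic W = min(W+, W-) = 12.
Step 5: Ties in |d|, so use the tie-corrected normal approximation.
        E[W] = n(n+1)/4 = 8*9/4 = 18.
        Tie groups: |d|=1 (t=2); sum(t^3 - t) = 6.
        Var[W] = n(n+1)(2n+1)/24 - sum(t^3-t)/48 = 1224/24 - 6/48 = 50.875.
        z = (W - E[W]) / sqrt(Var[W]) = (12 - 18) / 7.1327 = -0.8412.
        Two-sided p = 2*Phi(z) = 0.400236.
Step 6: alpha = 0.05. fail to reject H0.

W+ = 12, W- = 24, W = min = 12, p = 0.400236, fail to reject H0.


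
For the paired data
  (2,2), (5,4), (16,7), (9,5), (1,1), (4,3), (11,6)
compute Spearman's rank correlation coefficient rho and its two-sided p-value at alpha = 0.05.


Step 1: Rank x and y separately (midranks; no ties here).
rank(x): 2->2, 5->4, 16->7, 9->5, 1->1, 4->3, 11->6
rank(y): 2->2, 4->4, 7->7, 5->5, 1->1, 3->3, 6->6
Step 2: d_i = R_x(i) - R_y(i); compute d_i^2.
  (2-2)^2=0, (4-4)^2=0, (7-7)^2=0, (5-5)^2=0, (1-1)^2=0, (3-3)^2=0, (6-6)^2=0
sum(d^2) = 0.
Step 3: rho = 1 - 6*0 / (7*(7^2 - 1)) = 1 - 0/336 = 1.000000.
Step 5: Two-sided p-value from the t-distribution with 5 df = 0.000000.
Step 6: alpha = 0.05. reject H0.

rho = 1.0000, p = 0.000000, reject H0 at alpha = 0.05.


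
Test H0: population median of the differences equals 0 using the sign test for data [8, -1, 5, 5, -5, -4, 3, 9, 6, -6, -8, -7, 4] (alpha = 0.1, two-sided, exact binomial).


Step 1: Discard zero differences. Original n = 13; n_eff = number of nonzero differences = 13.
Nonzero differences (with sign): +8, -1, +5, +5, -5, -4, +3, +9, +6, -6, -8, -7, +4
Step 2: Count signs: positive = 7, negative = 6.
Step 3: Under H0: P(positive) = 0.5, so the number of positives S ~ Bin(13, 0.5).
Step 4: Two-sided exact p-value = sum of Bin(13,0.5) probabilities at or below the observed probability = 1.000000.
Step 5: alpha = 0.1. fail to reject H0.

n_eff = 13, pos = 7, neg = 6, p = 1.000000, fail to reject H0.


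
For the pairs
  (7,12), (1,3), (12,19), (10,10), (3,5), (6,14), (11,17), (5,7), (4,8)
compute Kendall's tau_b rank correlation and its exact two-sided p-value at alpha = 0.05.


Step 1: Enumerate the 36 unordered pairs (i,j) with i<j and classify each by sign(x_j-x_i) * sign(y_j-y_i).
  (1,2):dx=-6,dy=-9->C; (1,3):dx=+5,dy=+7->C; (1,4):dx=+3,dy=-2->D; (1,5):dx=-4,dy=-7->C
  (1,6):dx=-1,dy=+2->D; (1,7):dx=+4,dy=+5->C; (1,8):dx=-2,dy=-5->C; (1,9):dx=-3,dy=-4->C
  (2,3):dx=+11,dy=+16->C; (2,4):dx=+9,dy=+7->C; (2,5):dx=+2,dy=+2->C; (2,6):dx=+5,dy=+11->C
  (2,7):dx=+10,dy=+14->C; (2,8):dx=+4,dy=+4->C; (2,9):dx=+3,dy=+5->C; (3,4):dx=-2,dy=-9->C
  (3,5):dx=-9,dy=-14->C; (3,6):dx=-6,dy=-5->C; (3,7):dx=-1,dy=-2->C; (3,8):dx=-7,dy=-12->C
  (3,9):dx=-8,dy=-11->C; (4,5):dx=-7,dy=-5->C; (4,6):dx=-4,dy=+4->D; (4,7):dx=+1,dy=+7->C
  (4,8):dx=-5,dy=-3->C; (4,9):dx=-6,dy=-2->C; (5,6):dx=+3,dy=+9->C; (5,7):dx=+8,dy=+12->C
  (5,8):dx=+2,dy=+2->C; (5,9):dx=+1,dy=+3->C; (6,7):dx=+5,dy=+3->C; (6,8):dx=-1,dy=-7->C
  (6,9):dx=-2,dy=-6->C; (7,8):dx=-6,dy=-10->C; (7,9):dx=-7,dy=-9->C; (8,9):dx=-1,dy=+1->D
Step 2: C = 32, D = 4, total pairs = 36.
Step 3: tau = (C - D)/(n(n-1)/2) = (32 - 4)/36 = 0.777778.
Step 4: Exact two-sided p-value (enumerate n! = 362880 permutations of y under H0): p = 0.002425.
Step 5: alpha = 0.05. reject H0.

tau_b = 0.7778 (C=32, D=4), p = 0.002425, reject H0.


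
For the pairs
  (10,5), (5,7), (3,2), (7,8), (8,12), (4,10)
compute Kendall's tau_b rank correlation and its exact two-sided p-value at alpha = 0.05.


Step 1: Enumerate the 15 unordered pairs (i,j) with i<j and classify each by sign(x_j-x_i) * sign(y_j-y_i).
  (1,2):dx=-5,dy=+2->D; (1,3):dx=-7,dy=-3->C; (1,4):dx=-3,dy=+3->D; (1,5):dx=-2,dy=+7->D
  (1,6):dx=-6,dy=+5->D; (2,3):dx=-2,dy=-5->C; (2,4):dx=+2,dy=+1->C; (2,5):dx=+3,dy=+5->C
  (2,6):dx=-1,dy=+3->D; (3,4):dx=+4,dy=+6->C; (3,5):dx=+5,dy=+10->C; (3,6):dx=+1,dy=+8->C
  (4,5):dx=+1,dy=+4->C; (4,6):dx=-3,dy=+2->D; (5,6):dx=-4,dy=-2->C
Step 2: C = 9, D = 6, total pairs = 15.
Step 3: tau = (C - D)/(n(n-1)/2) = (9 - 6)/15 = 0.200000.
Step 4: Exact two-sided p-value (enumerate n! = 720 permutations of y under H0): p = 0.719444.
Step 5: alpha = 0.05. fail to reject H0.

tau_b = 0.2000 (C=9, D=6), p = 0.719444, fail to reject H0.


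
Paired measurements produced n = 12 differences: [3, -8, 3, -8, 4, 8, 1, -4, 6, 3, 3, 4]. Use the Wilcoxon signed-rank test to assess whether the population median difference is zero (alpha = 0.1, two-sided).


Step 1: Drop any zero differences (none here) and take |d_i|.
|d| = [3, 8, 3, 8, 4, 8, 1, 4, 6, 3, 3, 4]
Step 2: Midrank |d_i| (ties get averaged ranks).
ranks: |3|->3.5, |8|->11, |3|->3.5, |8|->11, |4|->7, |8|->11, |1|->1, |4|->7, |6|->9, |3|->3.5, |3|->3.5, |4|->7
Step 3: Attach original signs; sum ranks with positive sign and with negative sign.
W+ = 3.5 + 3.5 + 7 + 11 + 1 + 9 + 3.5 + 3.5 + 7 = 49
W- = 11 + 11 + 7 = 29
(Check: W+ + W- = 78 should equal n(n+1)/2 = 78.)
Step 4: Test statistic W = min(W+, W-) = 29.
Step 5: Ties in |d|, so use the tie-corrected normal approximation.
        E[W] = n(n+1)/4 = 12*13/4 = 39.
        Tie groups: |d|=3 (t=4), |d|=4 (t=3), |d|=8 (t=3); sum(t^3 - t) = 108.
        Var[W] = n(n+1)(2n+1)/24 - sum(t^3-t)/48 = 3900/24 - 108/48 = 160.25.
        z = (W - E[W]) / sqrt(Var[W]) = (29 - 39) / 12.6590 = -0.7900.
        Two-sided p = 2*Phi(z) = 0.429556.
Step 6: alpha = 0.1. fail to reject H0.

W+ = 49, W- = 29, W = min = 29, p = 0.429556, fail to reject H0.


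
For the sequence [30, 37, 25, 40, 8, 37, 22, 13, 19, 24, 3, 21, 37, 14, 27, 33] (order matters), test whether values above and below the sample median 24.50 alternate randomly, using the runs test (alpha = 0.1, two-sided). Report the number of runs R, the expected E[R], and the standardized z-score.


Step 1: Compute median = 24.50; label A = above, B = below.
Labels in order: AAAABABBBBBBABAA  (n_A = 8, n_B = 8)
Step 2: Count runs R = 7.
Step 3: Under H0 (random ordering), E[R] = 2*n_A*n_B/(n_A+n_B) + 1 = 2*8*8/16 + 1 = 9.0000.
        Var[R] = 2*n_A*n_B*(2*n_A*n_B - n_A - n_B) / ((n_A+n_B)^2 * (n_A+n_B-1)) = 14336/3840 = 3.7333.
        SD[R] = 1.9322.
Step 4: Continuity-corrected z = (R + 0.5 - E[R]) / SD[R] = (7 + 0.5 - 9.0000) / 1.9322 = -0.7763.
Step 5: Two-sided p-value via normal approximation = 2*(1 - Phi(|z|)) = 0.437558.
Step 6: alpha = 0.1. fail to reject H0.

R = 7, z = -0.7763, p = 0.437558, fail to reject H0.


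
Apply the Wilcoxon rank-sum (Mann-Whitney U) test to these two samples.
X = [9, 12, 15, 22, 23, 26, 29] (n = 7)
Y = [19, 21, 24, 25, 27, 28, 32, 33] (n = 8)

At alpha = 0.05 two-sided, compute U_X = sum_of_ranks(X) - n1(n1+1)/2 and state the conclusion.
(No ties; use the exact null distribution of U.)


Step 1: Combine and sort all 15 observations; assign midranks.
sorted (value, group): (9,X), (12,X), (15,X), (19,Y), (21,Y), (22,X), (23,X), (24,Y), (25,Y), (26,X), (27,Y), (28,Y), (29,X), (32,Y), (33,Y)
ranks: 9->1, 12->2, 15->3, 19->4, 21->5, 22->6, 23->7, 24->8, 25->9, 26->10, 27->11, 28->12, 29->13, 32->14, 33->15
Step 2: Rank sum for X: R1 = 1 + 2 + 3 + 6 + 7 + 10 + 13 = 42.
Step 3: U_X = R1 - n1(n1+1)/2 = 42 - 7*8/2 = 42 - 28 = 14.
       U_Y = n1*n2 - U_X = 56 - 14 = 42.
Step 4: No ties, so the exact null distribution of U (based on enumerating the C(15,7) = 6435 equally likely rank assignments) gives the two-sided p-value.
Step 5: p-value = 0.120591; compare to alpha = 0.05. fail to reject H0.

U_X = 14, p = 0.120591, fail to reject H0 at alpha = 0.05.


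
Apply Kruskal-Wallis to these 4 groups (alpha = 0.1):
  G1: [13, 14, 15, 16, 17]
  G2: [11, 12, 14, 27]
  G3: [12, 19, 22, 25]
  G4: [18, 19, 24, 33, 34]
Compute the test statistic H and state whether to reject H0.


Step 1: Combine all N = 18 observations and assign midranks.
sorted (value, group, rank): (11,G2,1), (12,G2,2.5), (12,G3,2.5), (13,G1,4), (14,G1,5.5), (14,G2,5.5), (15,G1,7), (16,G1,8), (17,G1,9), (18,G4,10), (19,G3,11.5), (19,G4,11.5), (22,G3,13), (24,G4,14), (25,G3,15), (27,G2,16), (33,G4,17), (34,G4,18)
Step 2: Sum ranks within each group.
R_1 = 33.5 (n_1 = 5)
R_2 = 25 (n_2 = 4)
R_3 = 42 (n_3 = 4)
R_4 = 70.5 (n_4 = 5)
Step 3: H = 12/(N(N+1)) * sum(R_i^2/n_i) - 3(N+1)
     = 12/(18*19) * (33.5^2/5 + 25^2/4 + 42^2/4 + 70.5^2/5) - 3*19
     = 0.035088 * 1815.75 - 57
     = 6.710526.
Step 4: Ties present; correction factor C = 1 - 18/(18^3 - 18) = 0.996904. Corrected H = 6.710526 / 0.996904 = 6.731366.
Step 5: Under H0, H ~ chi^2(3); p-value = 0.080971.
Step 6: alpha = 0.1. reject H0.

H = 6.7314, df = 3, p = 0.080971, reject H0.


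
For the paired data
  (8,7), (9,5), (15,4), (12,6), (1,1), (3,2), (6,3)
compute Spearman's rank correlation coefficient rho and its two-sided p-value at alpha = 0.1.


Step 1: Rank x and y separately (midranks; no ties here).
rank(x): 8->4, 9->5, 15->7, 12->6, 1->1, 3->2, 6->3
rank(y): 7->7, 5->5, 4->4, 6->6, 1->1, 2->2, 3->3
Step 2: d_i = R_x(i) - R_y(i); compute d_i^2.
  (4-7)^2=9, (5-5)^2=0, (7-4)^2=9, (6-6)^2=0, (1-1)^2=0, (2-2)^2=0, (3-3)^2=0
sum(d^2) = 18.
Step 3: rho = 1 - 6*18 / (7*(7^2 - 1)) = 1 - 108/336 = 0.678571.
Step 4: Under H0, t = rho * sqrt((n-2)/(1-rho^2)) = 2.0657 ~ t(5).
Step 5: Two-sided p-value from the t-distribution with 5 df = 0.093750.
Step 6: alpha = 0.1. reject H0.

rho = 0.6786, p = 0.093750, reject H0 at alpha = 0.1.


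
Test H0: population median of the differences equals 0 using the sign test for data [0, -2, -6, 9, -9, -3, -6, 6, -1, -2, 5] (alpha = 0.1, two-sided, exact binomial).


Step 1: Discard zero differences. Original n = 11; n_eff = number of nonzero differences = 10.
Nonzero differences (with sign): -2, -6, +9, -9, -3, -6, +6, -1, -2, +5
Step 2: Count signs: positive = 3, negative = 7.
Step 3: Under H0: P(positive) = 0.5, so the number of positives S ~ Bin(10, 0.5).
Step 4: Two-sided exact p-value = sum of Bin(10,0.5) probabilities at or below the observed probability = 0.343750.
Step 5: alpha = 0.1. fail to reject H0.

n_eff = 10, pos = 3, neg = 7, p = 0.343750, fail to reject H0.


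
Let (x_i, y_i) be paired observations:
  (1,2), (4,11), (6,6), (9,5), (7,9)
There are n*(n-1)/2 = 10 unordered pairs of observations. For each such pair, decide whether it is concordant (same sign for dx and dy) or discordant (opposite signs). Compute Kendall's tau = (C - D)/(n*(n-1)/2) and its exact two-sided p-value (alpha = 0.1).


Step 1: Enumerate the 10 unordered pairs (i,j) with i<j and classify each by sign(x_j-x_i) * sign(y_j-y_i).
  (1,2):dx=+3,dy=+9->C; (1,3):dx=+5,dy=+4->C; (1,4):dx=+8,dy=+3->C; (1,5):dx=+6,dy=+7->C
  (2,3):dx=+2,dy=-5->D; (2,4):dx=+5,dy=-6->D; (2,5):dx=+3,dy=-2->D; (3,4):dx=+3,dy=-1->D
  (3,5):dx=+1,dy=+3->C; (4,5):dx=-2,dy=+4->D
Step 2: C = 5, D = 5, total pairs = 10.
Step 3: tau = (C - D)/(n(n-1)/2) = (5 - 5)/10 = 0.000000.
Step 4: Exact two-sided p-value (enumerate n! = 120 permutations of y under H0): p = 1.000000.
Step 5: alpha = 0.1. fail to reject H0.

tau_b = 0.0000 (C=5, D=5), p = 1.000000, fail to reject H0.


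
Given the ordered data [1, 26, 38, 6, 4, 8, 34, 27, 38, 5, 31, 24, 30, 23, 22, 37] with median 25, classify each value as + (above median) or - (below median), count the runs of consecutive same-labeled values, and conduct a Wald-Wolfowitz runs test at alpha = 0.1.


Step 1: Compute median = 25; label A = above, B = below.
Labels in order: BAABBBAAABABABBA  (n_A = 8, n_B = 8)
Step 2: Count runs R = 10.
Step 3: Under H0 (random ordering), E[R] = 2*n_A*n_B/(n_A+n_B) + 1 = 2*8*8/16 + 1 = 9.0000.
        Var[R] = 2*n_A*n_B*(2*n_A*n_B - n_A - n_B) / ((n_A+n_B)^2 * (n_A+n_B-1)) = 14336/3840 = 3.7333.
        SD[R] = 1.9322.
Step 4: Continuity-corrected z = (R - 0.5 - E[R]) / SD[R] = (10 - 0.5 - 9.0000) / 1.9322 = 0.2588.
Step 5: Two-sided p-value via normal approximation = 2*(1 - Phi(|z|)) = 0.795809.
Step 6: alpha = 0.1. fail to reject H0.

R = 10, z = 0.2588, p = 0.795809, fail to reject H0.


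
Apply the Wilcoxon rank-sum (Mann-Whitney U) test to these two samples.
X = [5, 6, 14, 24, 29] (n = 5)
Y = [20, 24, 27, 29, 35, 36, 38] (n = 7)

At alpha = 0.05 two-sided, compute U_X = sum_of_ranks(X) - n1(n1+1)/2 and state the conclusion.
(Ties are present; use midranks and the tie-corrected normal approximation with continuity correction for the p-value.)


Step 1: Combine and sort all 12 observations; assign midranks.
sorted (value, group): (5,X), (6,X), (14,X), (20,Y), (24,X), (24,Y), (27,Y), (29,X), (29,Y), (35,Y), (36,Y), (38,Y)
ranks: 5->1, 6->2, 14->3, 20->4, 24->5.5, 24->5.5, 27->7, 29->8.5, 29->8.5, 35->10, 36->11, 38->12
Step 2: Rank sum for X: R1 = 1 + 2 + 3 + 5.5 + 8.5 = 20.
Step 3: U_X = R1 - n1(n1+1)/2 = 20 - 5*6/2 = 20 - 15 = 5.
       U_Y = n1*n2 - U_X = 35 - 5 = 30.
Step 4: Ties are present, so use the tie-corrected normal approximation (with continuity correction) for the p-value.
Step 5: p-value = 0.050507; compare to alpha = 0.05. fail to reject H0.

U_X = 5, p = 0.050507, fail to reject H0 at alpha = 0.05.


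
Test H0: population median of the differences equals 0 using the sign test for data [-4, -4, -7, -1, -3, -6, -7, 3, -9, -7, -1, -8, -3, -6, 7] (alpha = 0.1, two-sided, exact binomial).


Step 1: Discard zero differences. Original n = 15; n_eff = number of nonzero differences = 15.
Nonzero differences (with sign): -4, -4, -7, -1, -3, -6, -7, +3, -9, -7, -1, -8, -3, -6, +7
Step 2: Count signs: positive = 2, negative = 13.
Step 3: Under H0: P(positive) = 0.5, so the number of positives S ~ Bin(15, 0.5).
Step 4: Two-sided exact p-value = sum of Bin(15,0.5) probabilities at or below the observed probability = 0.007385.
Step 5: alpha = 0.1. reject H0.

n_eff = 15, pos = 2, neg = 13, p = 0.007385, reject H0.


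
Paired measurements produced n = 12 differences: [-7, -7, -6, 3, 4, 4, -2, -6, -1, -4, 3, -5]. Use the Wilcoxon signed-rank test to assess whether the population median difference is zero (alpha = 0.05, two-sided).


Step 1: Drop any zero differences (none here) and take |d_i|.
|d| = [7, 7, 6, 3, 4, 4, 2, 6, 1, 4, 3, 5]
Step 2: Midrank |d_i| (ties get averaged ranks).
ranks: |7|->11.5, |7|->11.5, |6|->9.5, |3|->3.5, |4|->6, |4|->6, |2|->2, |6|->9.5, |1|->1, |4|->6, |3|->3.5, |5|->8
Step 3: Attach original signs; sum ranks with positive sign and with negative sign.
W+ = 3.5 + 6 + 6 + 3.5 = 19
W- = 11.5 + 11.5 + 9.5 + 2 + 9.5 + 1 + 6 + 8 = 59
(Check: W+ + W- = 78 should equal n(n+1)/2 = 78.)
Step 4: Test statistic W = min(W+, W-) = 19.
Step 5: Ties in |d|, so use the tie-corrected normal approximation.
        E[W] = n(n+1)/4 = 12*13/4 = 39.
        Tie groups: |d|=3 (t=2), |d|=4 (t=3), |d|=6 (t=2), |d|=7 (t=2); sum(t^3 - t) = 42.
        Var[W] = n(n+1)(2n+1)/24 - sum(t^3-t)/48 = 3900/24 - 42/48 = 161.625.
        z = (W - E[W]) / sqrt(Var[W]) = (19 - 39) / 12.7132 = -1.5732.
        Two-sided p = 2*Phi(z) = 0.115679.
Step 6: alpha = 0.05. fail to reject H0.

W+ = 19, W- = 59, W = min = 19, p = 0.115679, fail to reject H0.


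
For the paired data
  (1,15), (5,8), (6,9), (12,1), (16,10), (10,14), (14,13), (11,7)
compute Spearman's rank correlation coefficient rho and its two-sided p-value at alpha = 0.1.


Step 1: Rank x and y separately (midranks; no ties here).
rank(x): 1->1, 5->2, 6->3, 12->6, 16->8, 10->4, 14->7, 11->5
rank(y): 15->8, 8->3, 9->4, 1->1, 10->5, 14->7, 13->6, 7->2
Step 2: d_i = R_x(i) - R_y(i); compute d_i^2.
  (1-8)^2=49, (2-3)^2=1, (3-4)^2=1, (6-1)^2=25, (8-5)^2=9, (4-7)^2=9, (7-6)^2=1, (5-2)^2=9
sum(d^2) = 104.
Step 3: rho = 1 - 6*104 / (8*(8^2 - 1)) = 1 - 624/504 = -0.238095.
Step 4: Under H0, t = rho * sqrt((n-2)/(1-rho^2)) = -0.6005 ~ t(6).
Step 5: Two-sided p-value from the t-distribution with 6 df = 0.570156.
Step 6: alpha = 0.1. fail to reject H0.

rho = -0.2381, p = 0.570156, fail to reject H0 at alpha = 0.1.


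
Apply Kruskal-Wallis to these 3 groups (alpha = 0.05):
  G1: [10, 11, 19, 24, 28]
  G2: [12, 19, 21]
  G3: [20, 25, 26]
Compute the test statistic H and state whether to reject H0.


Step 1: Combine all N = 11 observations and assign midranks.
sorted (value, group, rank): (10,G1,1), (11,G1,2), (12,G2,3), (19,G1,4.5), (19,G2,4.5), (20,G3,6), (21,G2,7), (24,G1,8), (25,G3,9), (26,G3,10), (28,G1,11)
Step 2: Sum ranks within each group.
R_1 = 26.5 (n_1 = 5)
R_2 = 14.5 (n_2 = 3)
R_3 = 25 (n_3 = 3)
Step 3: H = 12/(N(N+1)) * sum(R_i^2/n_i) - 3(N+1)
     = 12/(11*12) * (26.5^2/5 + 14.5^2/3 + 25^2/3) - 3*12
     = 0.090909 * 418.867 - 36
     = 2.078788.
Step 4: Ties present; correction factor C = 1 - 6/(11^3 - 11) = 0.995455. Corrected H = 2.078788 / 0.995455 = 2.088280.
Step 5: Under H0, H ~ chi^2(2); p-value = 0.351994.
Step 6: alpha = 0.05. fail to reject H0.

H = 2.0883, df = 2, p = 0.351994, fail to reject H0.


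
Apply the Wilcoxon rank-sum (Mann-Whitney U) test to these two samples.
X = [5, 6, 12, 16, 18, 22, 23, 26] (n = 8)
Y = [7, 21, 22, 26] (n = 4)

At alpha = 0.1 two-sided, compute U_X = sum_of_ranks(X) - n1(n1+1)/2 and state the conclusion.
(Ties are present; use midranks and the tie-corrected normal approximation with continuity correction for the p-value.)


Step 1: Combine and sort all 12 observations; assign midranks.
sorted (value, group): (5,X), (6,X), (7,Y), (12,X), (16,X), (18,X), (21,Y), (22,X), (22,Y), (23,X), (26,X), (26,Y)
ranks: 5->1, 6->2, 7->3, 12->4, 16->5, 18->6, 21->7, 22->8.5, 22->8.5, 23->10, 26->11.5, 26->11.5
Step 2: Rank sum for X: R1 = 1 + 2 + 4 + 5 + 6 + 8.5 + 10 + 11.5 = 48.
Step 3: U_X = R1 - n1(n1+1)/2 = 48 - 8*9/2 = 48 - 36 = 12.
       U_Y = n1*n2 - U_X = 32 - 12 = 20.
Step 4: Ties are present, so use the tie-corrected normal approximation (with continuity correction) for the p-value.
Step 5: p-value = 0.550818; compare to alpha = 0.1. fail to reject H0.

U_X = 12, p = 0.550818, fail to reject H0 at alpha = 0.1.


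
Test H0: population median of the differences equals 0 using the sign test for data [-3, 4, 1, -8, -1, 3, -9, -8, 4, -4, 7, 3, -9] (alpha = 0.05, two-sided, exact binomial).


Step 1: Discard zero differences. Original n = 13; n_eff = number of nonzero differences = 13.
Nonzero differences (with sign): -3, +4, +1, -8, -1, +3, -9, -8, +4, -4, +7, +3, -9
Step 2: Count signs: positive = 6, negative = 7.
Step 3: Under H0: P(positive) = 0.5, so the number of positives S ~ Bin(13, 0.5).
Step 4: Two-sided exact p-value = sum of Bin(13,0.5) probabilities at or below the observed probability = 1.000000.
Step 5: alpha = 0.05. fail to reject H0.

n_eff = 13, pos = 6, neg = 7, p = 1.000000, fail to reject H0.


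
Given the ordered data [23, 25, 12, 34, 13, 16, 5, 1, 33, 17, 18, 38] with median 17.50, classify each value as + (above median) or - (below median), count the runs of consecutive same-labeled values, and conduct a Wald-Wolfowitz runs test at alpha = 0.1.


Step 1: Compute median = 17.50; label A = above, B = below.
Labels in order: AABABBBBABAA  (n_A = 6, n_B = 6)
Step 2: Count runs R = 7.
Step 3: Under H0 (random ordering), E[R] = 2*n_A*n_B/(n_A+n_B) + 1 = 2*6*6/12 + 1 = 7.0000.
        Var[R] = 2*n_A*n_B*(2*n_A*n_B - n_A - n_B) / ((n_A+n_B)^2 * (n_A+n_B-1)) = 4320/1584 = 2.7273.
        SD[R] = 1.6514.
Step 4: R = E[R], so z = 0 with no continuity correction.
Step 5: Two-sided p-value via normal approximation = 2*(1 - Phi(|z|)) = 1.000000.
Step 6: alpha = 0.1. fail to reject H0.

R = 7, z = 0.0000, p = 1.000000, fail to reject H0.


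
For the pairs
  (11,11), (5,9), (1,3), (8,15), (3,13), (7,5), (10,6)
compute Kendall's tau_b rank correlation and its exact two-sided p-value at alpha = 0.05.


Step 1: Enumerate the 21 unordered pairs (i,j) with i<j and classify each by sign(x_j-x_i) * sign(y_j-y_i).
  (1,2):dx=-6,dy=-2->C; (1,3):dx=-10,dy=-8->C; (1,4):dx=-3,dy=+4->D; (1,5):dx=-8,dy=+2->D
  (1,6):dx=-4,dy=-6->C; (1,7):dx=-1,dy=-5->C; (2,3):dx=-4,dy=-6->C; (2,4):dx=+3,dy=+6->C
  (2,5):dx=-2,dy=+4->D; (2,6):dx=+2,dy=-4->D; (2,7):dx=+5,dy=-3->D; (3,4):dx=+7,dy=+12->C
  (3,5):dx=+2,dy=+10->C; (3,6):dx=+6,dy=+2->C; (3,7):dx=+9,dy=+3->C; (4,5):dx=-5,dy=-2->C
  (4,6):dx=-1,dy=-10->C; (4,7):dx=+2,dy=-9->D; (5,6):dx=+4,dy=-8->D; (5,7):dx=+7,dy=-7->D
  (6,7):dx=+3,dy=+1->C
Step 2: C = 13, D = 8, total pairs = 21.
Step 3: tau = (C - D)/(n(n-1)/2) = (13 - 8)/21 = 0.238095.
Step 4: Exact two-sided p-value (enumerate n! = 5040 permutations of y under H0): p = 0.561905.
Step 5: alpha = 0.05. fail to reject H0.

tau_b = 0.2381 (C=13, D=8), p = 0.561905, fail to reject H0.


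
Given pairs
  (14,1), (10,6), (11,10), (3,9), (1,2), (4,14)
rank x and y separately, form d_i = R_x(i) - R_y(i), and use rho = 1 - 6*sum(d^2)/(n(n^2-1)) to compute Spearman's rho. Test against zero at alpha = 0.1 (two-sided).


Step 1: Rank x and y separately (midranks; no ties here).
rank(x): 14->6, 10->4, 11->5, 3->2, 1->1, 4->3
rank(y): 1->1, 6->3, 10->5, 9->4, 2->2, 14->6
Step 2: d_i = R_x(i) - R_y(i); compute d_i^2.
  (6-1)^2=25, (4-3)^2=1, (5-5)^2=0, (2-4)^2=4, (1-2)^2=1, (3-6)^2=9
sum(d^2) = 40.
Step 3: rho = 1 - 6*40 / (6*(6^2 - 1)) = 1 - 240/210 = -0.142857.
Step 4: Under H0, t = rho * sqrt((n-2)/(1-rho^2)) = -0.2887 ~ t(4).
Step 5: Two-sided p-value from the t-distribution with 4 df = 0.787172.
Step 6: alpha = 0.1. fail to reject H0.

rho = -0.1429, p = 0.787172, fail to reject H0 at alpha = 0.1.


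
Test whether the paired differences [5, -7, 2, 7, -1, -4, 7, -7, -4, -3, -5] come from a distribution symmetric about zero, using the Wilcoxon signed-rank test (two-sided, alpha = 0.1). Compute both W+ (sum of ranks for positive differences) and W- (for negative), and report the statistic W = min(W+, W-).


Step 1: Drop any zero differences (none here) and take |d_i|.
|d| = [5, 7, 2, 7, 1, 4, 7, 7, 4, 3, 5]
Step 2: Midrank |d_i| (ties get averaged ranks).
ranks: |5|->6.5, |7|->9.5, |2|->2, |7|->9.5, |1|->1, |4|->4.5, |7|->9.5, |7|->9.5, |4|->4.5, |3|->3, |5|->6.5
Step 3: Attach original signs; sum ranks with positive sign and with negative sign.
W+ = 6.5 + 2 + 9.5 + 9.5 = 27.5
W- = 9.5 + 1 + 4.5 + 9.5 + 4.5 + 3 + 6.5 = 38.5
(Check: W+ + W- = 66 should equal n(n+1)/2 = 66.)
Step 4: Test statistic W = min(W+, W-) = 27.5.
Step 5: Ties in |d|, so use the tie-corrected normal approximation.
        E[W] = n(n+1)/4 = 11*12/4 = 33.
        Tie groups: |d|=4 (t=2), |d|=5 (t=2), |d|=7 (t=4); sum(t^3 - t) = 72.
        Var[W] = n(n+1)(2n+1)/24 - sum(t^3-t)/48 = 3036/24 - 72/48 = 125.
        z = (W - E[W]) / sqrt(Var[W]) = (27.5 - 33) / 11.1803 = -0.4919.
        Two-sided p = 2*Phi(z) = 0.622765.
Step 6: alpha = 0.1. fail to reject H0.

W+ = 27.5, W- = 38.5, W = min = 27.5, p = 0.622765, fail to reject H0.


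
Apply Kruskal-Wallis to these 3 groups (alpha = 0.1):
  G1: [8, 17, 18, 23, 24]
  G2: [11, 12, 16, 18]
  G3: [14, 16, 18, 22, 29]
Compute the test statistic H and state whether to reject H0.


Step 1: Combine all N = 14 observations and assign midranks.
sorted (value, group, rank): (8,G1,1), (11,G2,2), (12,G2,3), (14,G3,4), (16,G2,5.5), (16,G3,5.5), (17,G1,7), (18,G1,9), (18,G2,9), (18,G3,9), (22,G3,11), (23,G1,12), (24,G1,13), (29,G3,14)
Step 2: Sum ranks within each group.
R_1 = 42 (n_1 = 5)
R_2 = 19.5 (n_2 = 4)
R_3 = 43.5 (n_3 = 5)
Step 3: H = 12/(N(N+1)) * sum(R_i^2/n_i) - 3(N+1)
     = 12/(14*15) * (42^2/5 + 19.5^2/4 + 43.5^2/5) - 3*15
     = 0.057143 * 826.312 - 45
     = 2.217857.
Step 4: Ties present; correction factor C = 1 - 30/(14^3 - 14) = 0.989011. Corrected H = 2.217857 / 0.989011 = 2.242500.
Step 5: Under H0, H ~ chi^2(2); p-value = 0.325872.
Step 6: alpha = 0.1. fail to reject H0.

H = 2.2425, df = 2, p = 0.325872, fail to reject H0.


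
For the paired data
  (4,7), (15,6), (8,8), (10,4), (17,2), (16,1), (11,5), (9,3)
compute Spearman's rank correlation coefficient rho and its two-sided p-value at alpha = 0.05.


Step 1: Rank x and y separately (midranks; no ties here).
rank(x): 4->1, 15->6, 8->2, 10->4, 17->8, 16->7, 11->5, 9->3
rank(y): 7->7, 6->6, 8->8, 4->4, 2->2, 1->1, 5->5, 3->3
Step 2: d_i = R_x(i) - R_y(i); compute d_i^2.
  (1-7)^2=36, (6-6)^2=0, (2-8)^2=36, (4-4)^2=0, (8-2)^2=36, (7-1)^2=36, (5-5)^2=0, (3-3)^2=0
sum(d^2) = 144.
Step 3: rho = 1 - 6*144 / (8*(8^2 - 1)) = 1 - 864/504 = -0.714286.
Step 4: Under H0, t = rho * sqrt((n-2)/(1-rho^2)) = -2.5000 ~ t(6).
Step 5: Two-sided p-value from the t-distribution with 6 df = 0.046528.
Step 6: alpha = 0.05. reject H0.

rho = -0.7143, p = 0.046528, reject H0 at alpha = 0.05.


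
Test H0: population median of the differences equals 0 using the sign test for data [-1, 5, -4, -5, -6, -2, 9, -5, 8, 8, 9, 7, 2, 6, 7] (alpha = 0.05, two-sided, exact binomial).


Step 1: Discard zero differences. Original n = 15; n_eff = number of nonzero differences = 15.
Nonzero differences (with sign): -1, +5, -4, -5, -6, -2, +9, -5, +8, +8, +9, +7, +2, +6, +7
Step 2: Count signs: positive = 9, negative = 6.
Step 3: Under H0: P(positive) = 0.5, so the number of positives S ~ Bin(15, 0.5).
Step 4: Two-sided exact p-value = sum of Bin(15,0.5) probabilities at or below the observed probability = 0.607239.
Step 5: alpha = 0.05. fail to reject H0.

n_eff = 15, pos = 9, neg = 6, p = 0.607239, fail to reject H0.


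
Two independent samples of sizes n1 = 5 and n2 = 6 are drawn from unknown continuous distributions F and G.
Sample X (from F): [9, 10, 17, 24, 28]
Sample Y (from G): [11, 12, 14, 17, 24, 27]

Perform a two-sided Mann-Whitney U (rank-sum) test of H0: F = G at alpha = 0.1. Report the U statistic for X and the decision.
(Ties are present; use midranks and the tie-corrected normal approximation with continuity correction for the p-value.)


Step 1: Combine and sort all 11 observations; assign midranks.
sorted (value, group): (9,X), (10,X), (11,Y), (12,Y), (14,Y), (17,X), (17,Y), (24,X), (24,Y), (27,Y), (28,X)
ranks: 9->1, 10->2, 11->3, 12->4, 14->5, 17->6.5, 17->6.5, 24->8.5, 24->8.5, 27->10, 28->11
Step 2: Rank sum for X: R1 = 1 + 2 + 6.5 + 8.5 + 11 = 29.
Step 3: U_X = R1 - n1(n1+1)/2 = 29 - 5*6/2 = 29 - 15 = 14.
       U_Y = n1*n2 - U_X = 30 - 14 = 16.
Step 4: Ties are present, so use the tie-corrected normal approximation (with continuity correction) for the p-value.
Step 5: p-value = 0.926933; compare to alpha = 0.1. fail to reject H0.

U_X = 14, p = 0.926933, fail to reject H0 at alpha = 0.1.


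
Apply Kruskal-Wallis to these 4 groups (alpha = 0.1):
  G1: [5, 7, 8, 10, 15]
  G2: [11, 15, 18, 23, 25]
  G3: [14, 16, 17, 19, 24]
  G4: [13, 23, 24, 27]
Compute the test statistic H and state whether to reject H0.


Step 1: Combine all N = 19 observations and assign midranks.
sorted (value, group, rank): (5,G1,1), (7,G1,2), (8,G1,3), (10,G1,4), (11,G2,5), (13,G4,6), (14,G3,7), (15,G1,8.5), (15,G2,8.5), (16,G3,10), (17,G3,11), (18,G2,12), (19,G3,13), (23,G2,14.5), (23,G4,14.5), (24,G3,16.5), (24,G4,16.5), (25,G2,18), (27,G4,19)
Step 2: Sum ranks within each group.
R_1 = 18.5 (n_1 = 5)
R_2 = 58 (n_2 = 5)
R_3 = 57.5 (n_3 = 5)
R_4 = 56 (n_4 = 4)
Step 3: H = 12/(N(N+1)) * sum(R_i^2/n_i) - 3(N+1)
     = 12/(19*20) * (18.5^2/5 + 58^2/5 + 57.5^2/5 + 56^2/4) - 3*20
     = 0.031579 * 2186.5 - 60
     = 9.047368.
Step 4: Ties present; correction factor C = 1 - 18/(19^3 - 19) = 0.997368. Corrected H = 9.047368 / 0.997368 = 9.071240.
Step 5: Under H0, H ~ chi^2(3); p-value = 0.028359.
Step 6: alpha = 0.1. reject H0.

H = 9.0712, df = 3, p = 0.028359, reject H0.


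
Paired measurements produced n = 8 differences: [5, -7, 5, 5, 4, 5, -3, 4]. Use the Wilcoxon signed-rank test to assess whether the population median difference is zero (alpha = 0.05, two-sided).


Step 1: Drop any zero differences (none here) and take |d_i|.
|d| = [5, 7, 5, 5, 4, 5, 3, 4]
Step 2: Midrank |d_i| (ties get averaged ranks).
ranks: |5|->5.5, |7|->8, |5|->5.5, |5|->5.5, |4|->2.5, |5|->5.5, |3|->1, |4|->2.5
Step 3: Attach original signs; sum ranks with positive sign and with negative sign.
W+ = 5.5 + 5.5 + 5.5 + 2.5 + 5.5 + 2.5 = 27
W- = 8 + 1 = 9
(Check: W+ + W- = 36 should equal n(n+1)/2 = 36.)
Step 4: Test statistic W = min(W+, W-) = 9.
Step 5: Ties in |d|, so use the tie-corrected normal approximation.
        E[W] = n(n+1)/4 = 8*9/4 = 18.
        Tie groups: |d|=4 (t=2), |d|=5 (t=4); sum(t^3 - t) = 66.
        Var[W] = n(n+1)(2n+1)/24 - sum(t^3-t)/48 = 1224/24 - 66/48 = 49.625.
        z = (W - E[W]) / sqrt(Var[W]) = (9 - 18) / 7.0445 = -1.2776.
        Two-sided p = 2*Phi(z) = 0.201393.
Step 6: alpha = 0.05. fail to reject H0.

W+ = 27, W- = 9, W = min = 9, p = 0.201393, fail to reject H0.


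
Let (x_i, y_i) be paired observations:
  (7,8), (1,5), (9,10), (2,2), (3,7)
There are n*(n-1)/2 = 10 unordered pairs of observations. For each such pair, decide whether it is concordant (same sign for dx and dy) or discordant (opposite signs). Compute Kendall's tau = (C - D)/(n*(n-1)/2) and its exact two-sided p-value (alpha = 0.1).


Step 1: Enumerate the 10 unordered pairs (i,j) with i<j and classify each by sign(x_j-x_i) * sign(y_j-y_i).
  (1,2):dx=-6,dy=-3->C; (1,3):dx=+2,dy=+2->C; (1,4):dx=-5,dy=-6->C; (1,5):dx=-4,dy=-1->C
  (2,3):dx=+8,dy=+5->C; (2,4):dx=+1,dy=-3->D; (2,5):dx=+2,dy=+2->C; (3,4):dx=-7,dy=-8->C
  (3,5):dx=-6,dy=-3->C; (4,5):dx=+1,dy=+5->C
Step 2: C = 9, D = 1, total pairs = 10.
Step 3: tau = (C - D)/(n(n-1)/2) = (9 - 1)/10 = 0.800000.
Step 4: Exact two-sided p-value (enumerate n! = 120 permutations of y under H0): p = 0.083333.
Step 5: alpha = 0.1. reject H0.

tau_b = 0.8000 (C=9, D=1), p = 0.083333, reject H0.


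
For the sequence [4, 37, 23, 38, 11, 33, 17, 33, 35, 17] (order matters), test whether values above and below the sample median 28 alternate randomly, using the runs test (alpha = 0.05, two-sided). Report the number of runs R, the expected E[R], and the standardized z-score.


Step 1: Compute median = 28; label A = above, B = below.
Labels in order: BABABABAAB  (n_A = 5, n_B = 5)
Step 2: Count runs R = 9.
Step 3: Under H0 (random ordering), E[R] = 2*n_A*n_B/(n_A+n_B) + 1 = 2*5*5/10 + 1 = 6.0000.
        Var[R] = 2*n_A*n_B*(2*n_A*n_B - n_A - n_B) / ((n_A+n_B)^2 * (n_A+n_B-1)) = 2000/900 = 2.2222.
        SD[R] = 1.4907.
Step 4: Continuity-corrected z = (R - 0.5 - E[R]) / SD[R] = (9 - 0.5 - 6.0000) / 1.4907 = 1.6771.
Step 5: Two-sided p-value via normal approximation = 2*(1 - Phi(|z|)) = 0.093533.
Step 6: alpha = 0.05. fail to reject H0.

R = 9, z = 1.6771, p = 0.093533, fail to reject H0.


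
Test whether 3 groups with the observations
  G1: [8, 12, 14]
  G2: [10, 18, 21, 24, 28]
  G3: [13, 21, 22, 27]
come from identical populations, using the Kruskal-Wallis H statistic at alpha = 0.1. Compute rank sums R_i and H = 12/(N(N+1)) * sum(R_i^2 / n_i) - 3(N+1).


Step 1: Combine all N = 12 observations and assign midranks.
sorted (value, group, rank): (8,G1,1), (10,G2,2), (12,G1,3), (13,G3,4), (14,G1,5), (18,G2,6), (21,G2,7.5), (21,G3,7.5), (22,G3,9), (24,G2,10), (27,G3,11), (28,G2,12)
Step 2: Sum ranks within each group.
R_1 = 9 (n_1 = 3)
R_2 = 37.5 (n_2 = 5)
R_3 = 31.5 (n_3 = 4)
Step 3: H = 12/(N(N+1)) * sum(R_i^2/n_i) - 3(N+1)
     = 12/(12*13) * (9^2/3 + 37.5^2/5 + 31.5^2/4) - 3*13
     = 0.076923 * 556.312 - 39
     = 3.793269.
Step 4: Ties present; correction factor C = 1 - 6/(12^3 - 12) = 0.996503. Corrected H = 3.793269 / 0.996503 = 3.806579.
Step 5: Under H0, H ~ chi^2(2); p-value = 0.149077.
Step 6: alpha = 0.1. fail to reject H0.

H = 3.8066, df = 2, p = 0.149077, fail to reject H0.


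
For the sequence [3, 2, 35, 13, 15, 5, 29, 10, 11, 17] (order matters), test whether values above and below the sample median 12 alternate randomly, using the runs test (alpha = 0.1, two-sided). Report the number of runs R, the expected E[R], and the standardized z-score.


Step 1: Compute median = 12; label A = above, B = below.
Labels in order: BBAAABABBA  (n_A = 5, n_B = 5)
Step 2: Count runs R = 6.
Step 3: Under H0 (random ordering), E[R] = 2*n_A*n_B/(n_A+n_B) + 1 = 2*5*5/10 + 1 = 6.0000.
        Var[R] = 2*n_A*n_B*(2*n_A*n_B - n_A - n_B) / ((n_A+n_B)^2 * (n_A+n_B-1)) = 2000/900 = 2.2222.
        SD[R] = 1.4907.
Step 4: R = E[R], so z = 0 with no continuity correction.
Step 5: Two-sided p-value via normal approximation = 2*(1 - Phi(|z|)) = 1.000000.
Step 6: alpha = 0.1. fail to reject H0.

R = 6, z = 0.0000, p = 1.000000, fail to reject H0.


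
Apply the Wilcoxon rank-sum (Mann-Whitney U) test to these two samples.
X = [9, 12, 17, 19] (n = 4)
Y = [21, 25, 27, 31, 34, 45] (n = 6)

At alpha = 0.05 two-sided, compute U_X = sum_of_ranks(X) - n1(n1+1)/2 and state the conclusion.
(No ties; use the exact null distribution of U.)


Step 1: Combine and sort all 10 observations; assign midranks.
sorted (value, group): (9,X), (12,X), (17,X), (19,X), (21,Y), (25,Y), (27,Y), (31,Y), (34,Y), (45,Y)
ranks: 9->1, 12->2, 17->3, 19->4, 21->5, 25->6, 27->7, 31->8, 34->9, 45->10
Step 2: Rank sum for X: R1 = 1 + 2 + 3 + 4 = 10.
Step 3: U_X = R1 - n1(n1+1)/2 = 10 - 4*5/2 = 10 - 10 = 0.
       U_Y = n1*n2 - U_X = 24 - 0 = 24.
Step 4: No ties, so the exact null distribution of U (based on enumerating the C(10,4) = 210 equally likely rank assignments) gives the two-sided p-value.
Step 5: p-value = 0.009524; compare to alpha = 0.05. reject H0.

U_X = 0, p = 0.009524, reject H0 at alpha = 0.05.


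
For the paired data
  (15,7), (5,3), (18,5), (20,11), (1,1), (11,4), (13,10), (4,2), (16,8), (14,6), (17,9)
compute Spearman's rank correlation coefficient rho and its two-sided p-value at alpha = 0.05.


Step 1: Rank x and y separately (midranks; no ties here).
rank(x): 15->7, 5->3, 18->10, 20->11, 1->1, 11->4, 13->5, 4->2, 16->8, 14->6, 17->9
rank(y): 7->7, 3->3, 5->5, 11->11, 1->1, 4->4, 10->10, 2->2, 8->8, 6->6, 9->9
Step 2: d_i = R_x(i) - R_y(i); compute d_i^2.
  (7-7)^2=0, (3-3)^2=0, (10-5)^2=25, (11-11)^2=0, (1-1)^2=0, (4-4)^2=0, (5-10)^2=25, (2-2)^2=0, (8-8)^2=0, (6-6)^2=0, (9-9)^2=0
sum(d^2) = 50.
Step 3: rho = 1 - 6*50 / (11*(11^2 - 1)) = 1 - 300/1320 = 0.772727.
Step 4: Under H0, t = rho * sqrt((n-2)/(1-rho^2)) = 3.6522 ~ t(9).
Step 5: Two-sided p-value from the t-distribution with 9 df = 0.005299.
Step 6: alpha = 0.05. reject H0.

rho = 0.7727, p = 0.005299, reject H0 at alpha = 0.05.


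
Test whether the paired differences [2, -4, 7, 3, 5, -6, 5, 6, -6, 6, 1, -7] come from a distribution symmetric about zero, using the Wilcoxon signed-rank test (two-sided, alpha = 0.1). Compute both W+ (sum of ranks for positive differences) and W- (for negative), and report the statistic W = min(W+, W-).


Step 1: Drop any zero differences (none here) and take |d_i|.
|d| = [2, 4, 7, 3, 5, 6, 5, 6, 6, 6, 1, 7]
Step 2: Midrank |d_i| (ties get averaged ranks).
ranks: |2|->2, |4|->4, |7|->11.5, |3|->3, |5|->5.5, |6|->8.5, |5|->5.5, |6|->8.5, |6|->8.5, |6|->8.5, |1|->1, |7|->11.5
Step 3: Attach original signs; sum ranks with positive sign and with negative sign.
W+ = 2 + 11.5 + 3 + 5.5 + 5.5 + 8.5 + 8.5 + 1 = 45.5
W- = 4 + 8.5 + 8.5 + 11.5 = 32.5
(Check: W+ + W- = 78 should equal n(n+1)/2 = 78.)
Step 4: Test statistic W = min(W+, W-) = 32.5.
Step 5: Ties in |d|, so use the tie-corrected normal approximation.
        E[W] = n(n+1)/4 = 12*13/4 = 39.
        Tie groups: |d|=5 (t=2), |d|=6 (t=4), |d|=7 (t=2); sum(t^3 - t) = 72.
        Var[W] = n(n+1)(2n+1)/24 - sum(t^3-t)/48 = 3900/24 - 72/48 = 161.
        z = (W - E[W]) / sqrt(Var[W]) = (32.5 - 39) / 12.6886 = -0.5123.
        Two-sided p = 2*Phi(z) = 0.608461.
Step 6: alpha = 0.1. fail to reject H0.

W+ = 45.5, W- = 32.5, W = min = 32.5, p = 0.608461, fail to reject H0.


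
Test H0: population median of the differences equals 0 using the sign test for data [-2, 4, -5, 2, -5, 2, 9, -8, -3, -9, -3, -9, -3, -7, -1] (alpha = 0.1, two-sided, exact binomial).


Step 1: Discard zero differences. Original n = 15; n_eff = number of nonzero differences = 15.
Nonzero differences (with sign): -2, +4, -5, +2, -5, +2, +9, -8, -3, -9, -3, -9, -3, -7, -1
Step 2: Count signs: positive = 4, negative = 11.
Step 3: Under H0: P(positive) = 0.5, so the number of positives S ~ Bin(15, 0.5).
Step 4: Two-sided exact p-value = sum of Bin(15,0.5) probabilities at or below the observed probability = 0.118469.
Step 5: alpha = 0.1. fail to reject H0.

n_eff = 15, pos = 4, neg = 11, p = 0.118469, fail to reject H0.


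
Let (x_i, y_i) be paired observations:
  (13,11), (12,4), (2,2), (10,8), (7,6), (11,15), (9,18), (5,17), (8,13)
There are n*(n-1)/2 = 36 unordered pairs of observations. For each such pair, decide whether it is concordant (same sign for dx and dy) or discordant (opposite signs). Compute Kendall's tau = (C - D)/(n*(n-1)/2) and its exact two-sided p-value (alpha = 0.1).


Step 1: Enumerate the 36 unordered pairs (i,j) with i<j and classify each by sign(x_j-x_i) * sign(y_j-y_i).
  (1,2):dx=-1,dy=-7->C; (1,3):dx=-11,dy=-9->C; (1,4):dx=-3,dy=-3->C; (1,5):dx=-6,dy=-5->C
  (1,6):dx=-2,dy=+4->D; (1,7):dx=-4,dy=+7->D; (1,8):dx=-8,dy=+6->D; (1,9):dx=-5,dy=+2->D
  (2,3):dx=-10,dy=-2->C; (2,4):dx=-2,dy=+4->D; (2,5):dx=-5,dy=+2->D; (2,6):dx=-1,dy=+11->D
  (2,7):dx=-3,dy=+14->D; (2,8):dx=-7,dy=+13->D; (2,9):dx=-4,dy=+9->D; (3,4):dx=+8,dy=+6->C
  (3,5):dx=+5,dy=+4->C; (3,6):dx=+9,dy=+13->C; (3,7):dx=+7,dy=+16->C; (3,8):dx=+3,dy=+15->C
  (3,9):dx=+6,dy=+11->C; (4,5):dx=-3,dy=-2->C; (4,6):dx=+1,dy=+7->C; (4,7):dx=-1,dy=+10->D
  (4,8):dx=-5,dy=+9->D; (4,9):dx=-2,dy=+5->D; (5,6):dx=+4,dy=+9->C; (5,7):dx=+2,dy=+12->C
  (5,8):dx=-2,dy=+11->D; (5,9):dx=+1,dy=+7->C; (6,7):dx=-2,dy=+3->D; (6,8):dx=-6,dy=+2->D
  (6,9):dx=-3,dy=-2->C; (7,8):dx=-4,dy=-1->C; (7,9):dx=-1,dy=-5->C; (8,9):dx=+3,dy=-4->D
Step 2: C = 19, D = 17, total pairs = 36.
Step 3: tau = (C - D)/(n(n-1)/2) = (19 - 17)/36 = 0.055556.
Step 4: Exact two-sided p-value (enumerate n! = 362880 permutations of y under H0): p = 0.919455.
Step 5: alpha = 0.1. fail to reject H0.

tau_b = 0.0556 (C=19, D=17), p = 0.919455, fail to reject H0.


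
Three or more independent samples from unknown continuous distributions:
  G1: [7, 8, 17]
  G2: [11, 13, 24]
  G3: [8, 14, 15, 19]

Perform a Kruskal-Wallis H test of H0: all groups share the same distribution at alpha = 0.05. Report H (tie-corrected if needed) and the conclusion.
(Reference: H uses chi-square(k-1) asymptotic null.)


Step 1: Combine all N = 10 observations and assign midranks.
sorted (value, group, rank): (7,G1,1), (8,G1,2.5), (8,G3,2.5), (11,G2,4), (13,G2,5), (14,G3,6), (15,G3,7), (17,G1,8), (19,G3,9), (24,G2,10)
Step 2: Sum ranks within each group.
R_1 = 11.5 (n_1 = 3)
R_2 = 19 (n_2 = 3)
R_3 = 24.5 (n_3 = 4)
Step 3: H = 12/(N(N+1)) * sum(R_i^2/n_i) - 3(N+1)
     = 12/(10*11) * (11.5^2/3 + 19^2/3 + 24.5^2/4) - 3*11
     = 0.109091 * 314.479 - 33
     = 1.306818.
Step 4: Ties present; correction factor C = 1 - 6/(10^3 - 10) = 0.993939. Corrected H = 1.306818 / 0.993939 = 1.314787.
Step 5: Under H0, H ~ chi^2(2); p-value = 0.518200.
Step 6: alpha = 0.05. fail to reject H0.

H = 1.3148, df = 2, p = 0.518200, fail to reject H0.
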